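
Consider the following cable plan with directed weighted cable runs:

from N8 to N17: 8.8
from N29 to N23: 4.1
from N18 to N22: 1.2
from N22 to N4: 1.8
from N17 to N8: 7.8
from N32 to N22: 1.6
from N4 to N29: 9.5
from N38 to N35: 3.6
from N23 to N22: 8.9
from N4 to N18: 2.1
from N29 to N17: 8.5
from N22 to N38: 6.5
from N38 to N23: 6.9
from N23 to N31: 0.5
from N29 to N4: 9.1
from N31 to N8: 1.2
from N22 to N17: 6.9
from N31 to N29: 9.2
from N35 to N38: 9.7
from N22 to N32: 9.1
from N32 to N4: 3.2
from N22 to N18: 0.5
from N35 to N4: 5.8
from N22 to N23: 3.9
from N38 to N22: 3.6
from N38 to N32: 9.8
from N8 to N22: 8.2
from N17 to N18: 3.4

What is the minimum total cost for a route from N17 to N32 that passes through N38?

20.9

Shortest N17→N38: N17 → N18 → N22 → N38 = 11.1
Best N38 to N32: N38 → N32 costing 9.8
Total via N38: 11.1 + 9.8 = 20.9.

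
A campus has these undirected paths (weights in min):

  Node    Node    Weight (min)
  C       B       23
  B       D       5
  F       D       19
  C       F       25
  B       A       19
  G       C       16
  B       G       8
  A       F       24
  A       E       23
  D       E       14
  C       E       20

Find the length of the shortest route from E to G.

Enumerating some paths:
E → D → B → G: 14+5+8 = 27
E → C → G: 20+16 = 36
The minimum is 27 min via E → D → B → G.

27 min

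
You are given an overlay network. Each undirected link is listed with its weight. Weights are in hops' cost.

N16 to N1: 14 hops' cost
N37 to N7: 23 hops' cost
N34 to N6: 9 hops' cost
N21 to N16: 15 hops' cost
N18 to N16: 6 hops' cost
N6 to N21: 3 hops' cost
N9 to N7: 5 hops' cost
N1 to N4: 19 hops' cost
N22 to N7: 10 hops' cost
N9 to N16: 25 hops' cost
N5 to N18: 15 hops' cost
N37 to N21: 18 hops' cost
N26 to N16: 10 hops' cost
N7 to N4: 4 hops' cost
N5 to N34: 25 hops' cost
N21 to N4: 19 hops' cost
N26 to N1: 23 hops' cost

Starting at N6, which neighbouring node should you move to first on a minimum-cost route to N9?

Candidate routes:
N6 - N21 - N37 - N7 - N9: 3+18+23+5 = 49
N6 - N21 - N4 - N7 - N9: 3+19+4+5 = 31
N6 - N21 - N16 - N9: 3+15+25 = 43
Cheapest is N6 - N21 - N4 - N7 - N9 at 31 hops' cost.
So from N6 the first move is to N21.

N21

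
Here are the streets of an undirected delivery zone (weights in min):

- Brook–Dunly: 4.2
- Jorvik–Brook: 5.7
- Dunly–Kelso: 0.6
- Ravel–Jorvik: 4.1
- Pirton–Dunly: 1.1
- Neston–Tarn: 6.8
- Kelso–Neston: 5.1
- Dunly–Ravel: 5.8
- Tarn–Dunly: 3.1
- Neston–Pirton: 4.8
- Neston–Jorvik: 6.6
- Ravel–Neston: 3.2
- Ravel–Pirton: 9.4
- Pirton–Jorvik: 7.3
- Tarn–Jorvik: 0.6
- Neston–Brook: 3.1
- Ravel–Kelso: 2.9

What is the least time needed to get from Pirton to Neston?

Enumerating some paths:
Pirton–Dunly–Kelso–Neston: 1.1+0.6+5.1 = 6.8
Pirton–Neston: 4.8 = 4.8
Cheapest is Pirton–Neston at 4.8 min.

4.8 min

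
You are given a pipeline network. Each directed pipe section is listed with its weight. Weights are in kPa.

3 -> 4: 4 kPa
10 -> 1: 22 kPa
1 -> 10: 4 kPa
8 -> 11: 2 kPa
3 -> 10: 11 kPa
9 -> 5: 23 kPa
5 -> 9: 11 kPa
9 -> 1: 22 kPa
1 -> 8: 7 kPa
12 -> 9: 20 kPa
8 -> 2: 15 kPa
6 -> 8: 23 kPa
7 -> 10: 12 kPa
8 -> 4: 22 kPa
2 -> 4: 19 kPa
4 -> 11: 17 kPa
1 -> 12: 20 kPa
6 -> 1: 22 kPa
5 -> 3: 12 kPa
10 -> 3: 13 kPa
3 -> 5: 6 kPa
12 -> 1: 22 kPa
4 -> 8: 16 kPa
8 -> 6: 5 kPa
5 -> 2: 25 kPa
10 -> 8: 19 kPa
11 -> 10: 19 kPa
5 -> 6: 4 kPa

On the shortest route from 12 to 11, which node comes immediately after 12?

1

Compare a few routes:
12 - 1 - 10 - 8 - 11: 22+4+19+2 = 47
12 - 1 - 8 - 11: 22+7+2 = 31
Cheapest is 12 - 1 - 8 - 11 at 31 kPa.
So from 12 the first move is to 1.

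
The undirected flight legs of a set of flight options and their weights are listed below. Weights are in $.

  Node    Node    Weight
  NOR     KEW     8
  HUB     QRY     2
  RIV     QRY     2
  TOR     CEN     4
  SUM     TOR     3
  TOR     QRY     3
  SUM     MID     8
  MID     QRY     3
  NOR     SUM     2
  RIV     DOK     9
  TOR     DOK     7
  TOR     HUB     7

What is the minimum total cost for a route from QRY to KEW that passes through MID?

$21

Shortest QRY→MID: QRY → MID = 3
Shortest MID→KEW: MID → SUM → NOR → KEW = 18
Total via MID: 3 + 18 = $21.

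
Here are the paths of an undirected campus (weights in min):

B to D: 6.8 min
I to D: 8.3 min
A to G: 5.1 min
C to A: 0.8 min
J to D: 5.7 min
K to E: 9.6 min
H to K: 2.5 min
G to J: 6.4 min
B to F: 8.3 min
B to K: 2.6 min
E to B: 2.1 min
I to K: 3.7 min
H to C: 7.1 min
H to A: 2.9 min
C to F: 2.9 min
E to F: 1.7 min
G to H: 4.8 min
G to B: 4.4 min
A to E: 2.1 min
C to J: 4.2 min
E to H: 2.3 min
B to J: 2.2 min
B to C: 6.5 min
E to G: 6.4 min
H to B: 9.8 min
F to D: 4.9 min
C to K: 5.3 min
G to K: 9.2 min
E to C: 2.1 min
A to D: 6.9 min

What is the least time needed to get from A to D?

Candidate routes:
A - C - F - D: 0.8+2.9+4.9 = 8.6
A - D: 6.9 = 6.9
Cheapest is A - D at 6.9 min.

6.9 min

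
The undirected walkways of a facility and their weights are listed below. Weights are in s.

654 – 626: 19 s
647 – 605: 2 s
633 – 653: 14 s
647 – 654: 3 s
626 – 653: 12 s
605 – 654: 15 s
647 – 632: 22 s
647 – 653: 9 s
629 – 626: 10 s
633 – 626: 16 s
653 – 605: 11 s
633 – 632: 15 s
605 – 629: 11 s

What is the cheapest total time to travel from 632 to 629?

Running Dijkstra from 632:
632: 0
633: 15  (via 632)
647: 22  (via 632)
605: 24  (via 647)
654: 25  (via 647)
653: 29  (via 633)
626: 31  (via 633)
629: 35  (via 605)
Shortest route: 632–647–605–629 = 35 s.

35 s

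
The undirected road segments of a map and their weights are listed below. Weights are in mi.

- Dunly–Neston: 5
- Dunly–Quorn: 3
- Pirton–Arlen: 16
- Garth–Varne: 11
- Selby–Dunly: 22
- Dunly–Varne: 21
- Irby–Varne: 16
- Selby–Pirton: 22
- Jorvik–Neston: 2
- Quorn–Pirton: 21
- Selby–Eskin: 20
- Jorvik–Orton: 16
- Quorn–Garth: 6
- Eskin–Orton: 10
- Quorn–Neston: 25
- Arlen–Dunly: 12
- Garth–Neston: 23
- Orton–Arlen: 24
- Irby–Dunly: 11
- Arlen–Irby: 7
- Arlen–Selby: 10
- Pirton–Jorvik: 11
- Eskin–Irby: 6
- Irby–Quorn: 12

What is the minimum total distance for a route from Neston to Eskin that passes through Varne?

Best Neston to Varne: Neston → Dunly → Quorn → Garth → Varne costing 25
Shortest Varne→Eskin: Varne → Irby → Eskin = 22
Total via Varne: 25 + 22 = 47 mi.

47 mi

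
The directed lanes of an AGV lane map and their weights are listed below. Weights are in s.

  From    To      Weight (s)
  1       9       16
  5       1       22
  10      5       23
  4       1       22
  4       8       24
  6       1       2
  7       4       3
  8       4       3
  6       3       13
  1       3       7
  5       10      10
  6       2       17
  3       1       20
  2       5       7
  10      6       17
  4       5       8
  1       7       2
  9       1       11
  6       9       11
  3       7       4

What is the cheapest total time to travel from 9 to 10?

34 s

Shortest distances from 9:
9: 0
1: 11  (via 9)
7: 13  (via 1)
4: 16  (via 7)
3: 18  (via 1)
5: 24  (via 4)
10: 34  (via 5)
Shortest route: 9–1–7–4–5–10 = 34 s.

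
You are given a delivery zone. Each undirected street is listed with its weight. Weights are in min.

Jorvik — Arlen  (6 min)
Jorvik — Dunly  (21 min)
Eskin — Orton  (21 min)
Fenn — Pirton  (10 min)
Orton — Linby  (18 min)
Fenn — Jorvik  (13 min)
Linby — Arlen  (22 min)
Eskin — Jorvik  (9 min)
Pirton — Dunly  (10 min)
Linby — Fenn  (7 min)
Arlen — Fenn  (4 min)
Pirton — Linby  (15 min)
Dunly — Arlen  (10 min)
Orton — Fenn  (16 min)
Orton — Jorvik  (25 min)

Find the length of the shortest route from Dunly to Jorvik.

16 min

Settle nodes by increasing distance from Dunly:
Dunly: 0
Arlen: 10  (via Dunly)
Pirton: 10  (via Dunly)
Fenn: 14  (via Arlen)
Jorvik: 16  (via Arlen)
Shortest route: Dunly–Arlen–Jorvik = 16 min.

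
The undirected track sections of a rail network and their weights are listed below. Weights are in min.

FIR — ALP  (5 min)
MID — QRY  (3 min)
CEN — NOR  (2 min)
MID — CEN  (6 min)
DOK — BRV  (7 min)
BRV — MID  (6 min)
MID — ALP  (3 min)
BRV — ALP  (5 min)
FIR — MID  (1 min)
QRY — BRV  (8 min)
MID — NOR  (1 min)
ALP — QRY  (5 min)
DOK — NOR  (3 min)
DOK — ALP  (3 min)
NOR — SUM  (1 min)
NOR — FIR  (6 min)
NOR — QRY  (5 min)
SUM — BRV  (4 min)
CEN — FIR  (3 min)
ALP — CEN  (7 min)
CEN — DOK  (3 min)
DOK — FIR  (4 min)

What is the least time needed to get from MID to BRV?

6 min

Settle nodes by increasing distance from MID:
MID: 0
FIR: 1  (via MID)
NOR: 1  (via MID)
SUM: 2  (via NOR)
CEN: 3  (via NOR)
ALP: 3  (via MID)
QRY: 3  (via MID)
DOK: 4  (via NOR)
BRV: 6  (via MID)
Shortest route: MID → BRV = 6 min.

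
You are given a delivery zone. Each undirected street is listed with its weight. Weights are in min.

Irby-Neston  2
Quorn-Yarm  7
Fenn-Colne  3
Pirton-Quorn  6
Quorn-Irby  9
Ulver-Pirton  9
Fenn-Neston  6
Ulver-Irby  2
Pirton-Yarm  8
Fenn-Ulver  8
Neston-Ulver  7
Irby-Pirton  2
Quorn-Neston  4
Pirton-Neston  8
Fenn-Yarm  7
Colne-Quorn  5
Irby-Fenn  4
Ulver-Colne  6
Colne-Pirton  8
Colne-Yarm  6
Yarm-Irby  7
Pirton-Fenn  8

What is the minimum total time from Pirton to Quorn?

6 min

Shortest distances from Pirton:
Pirton: 0
Irby: 2  (via Pirton)
Neston: 4  (via Irby)
Ulver: 4  (via Irby)
Fenn: 6  (via Irby)
Quorn: 6  (via Pirton)
Shortest route: Pirton–Quorn = 6 min.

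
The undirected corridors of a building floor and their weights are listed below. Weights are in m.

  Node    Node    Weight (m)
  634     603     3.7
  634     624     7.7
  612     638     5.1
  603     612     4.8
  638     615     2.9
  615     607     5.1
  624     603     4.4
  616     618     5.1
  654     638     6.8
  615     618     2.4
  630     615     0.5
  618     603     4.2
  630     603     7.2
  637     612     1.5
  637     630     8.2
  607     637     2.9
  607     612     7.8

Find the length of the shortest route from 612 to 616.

14.1 m

Enumerating some paths:
612–603–618–616: 4.8+4.2+5.1 = 14.1
612–638–615–618–616: 5.1+2.9+2.4+5.1 = 15.5
The minimum is 14.1 m via 612–603–618–616.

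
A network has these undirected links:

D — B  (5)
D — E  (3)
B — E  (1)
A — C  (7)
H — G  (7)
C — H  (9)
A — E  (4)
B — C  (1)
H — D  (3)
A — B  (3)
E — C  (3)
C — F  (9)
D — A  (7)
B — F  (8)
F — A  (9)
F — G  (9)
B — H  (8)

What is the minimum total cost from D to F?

Running Dijkstra from D:
D: 0
E: 3  (via D)
H: 3  (via D)
B: 4  (via E)
C: 5  (via B)
A: 7  (via D)
G: 10  (via H)
F: 12  (via B)
Shortest route: D–E–B–F = 12.

12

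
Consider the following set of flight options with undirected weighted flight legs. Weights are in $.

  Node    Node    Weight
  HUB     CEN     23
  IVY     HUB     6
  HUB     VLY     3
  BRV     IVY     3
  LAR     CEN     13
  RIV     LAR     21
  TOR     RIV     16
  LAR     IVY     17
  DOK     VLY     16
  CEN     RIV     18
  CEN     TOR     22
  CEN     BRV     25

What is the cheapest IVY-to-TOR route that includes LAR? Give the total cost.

Best IVY to LAR: IVY → LAR costing 17
Shortest LAR→TOR: LAR → CEN → TOR = 35
Total via LAR: 17 + 35 = $52.

$52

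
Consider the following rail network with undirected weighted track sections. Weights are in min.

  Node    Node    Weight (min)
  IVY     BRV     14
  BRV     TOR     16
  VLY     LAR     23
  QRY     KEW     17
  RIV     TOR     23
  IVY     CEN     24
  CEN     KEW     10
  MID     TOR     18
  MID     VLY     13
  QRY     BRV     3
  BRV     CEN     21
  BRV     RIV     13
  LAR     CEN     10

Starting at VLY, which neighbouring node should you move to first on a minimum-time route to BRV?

Candidate routes:
VLY–MID–TOR–BRV: 13+18+16 = 47
VLY–LAR–CEN–BRV: 23+10+21 = 54
The minimum is 47 min via VLY–MID–TOR–BRV.
So from VLY the first move is to MID.

MID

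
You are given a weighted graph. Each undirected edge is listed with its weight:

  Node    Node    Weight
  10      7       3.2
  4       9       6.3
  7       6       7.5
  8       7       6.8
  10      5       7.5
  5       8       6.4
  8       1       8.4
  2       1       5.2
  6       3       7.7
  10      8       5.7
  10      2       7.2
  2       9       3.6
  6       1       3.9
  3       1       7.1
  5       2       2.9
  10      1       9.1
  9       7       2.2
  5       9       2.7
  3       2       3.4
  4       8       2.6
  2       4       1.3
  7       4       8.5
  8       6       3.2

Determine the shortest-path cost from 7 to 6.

7.5

Enumerating some paths:
7 → 6: 7.5 = 7.5
7 → 8 → 6: 6.8+3.2 = 10
The minimum is 7.5 via 7 → 6.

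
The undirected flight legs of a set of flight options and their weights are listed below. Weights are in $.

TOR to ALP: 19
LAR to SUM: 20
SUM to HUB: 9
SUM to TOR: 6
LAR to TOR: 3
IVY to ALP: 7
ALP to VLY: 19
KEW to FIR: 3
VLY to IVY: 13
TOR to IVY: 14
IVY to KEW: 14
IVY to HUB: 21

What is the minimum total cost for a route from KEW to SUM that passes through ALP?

$46

Shortest KEW→ALP: KEW → IVY → ALP = 21
Shortest ALP→SUM: ALP → TOR → SUM = 25
Total via ALP: 21 + 25 = $46.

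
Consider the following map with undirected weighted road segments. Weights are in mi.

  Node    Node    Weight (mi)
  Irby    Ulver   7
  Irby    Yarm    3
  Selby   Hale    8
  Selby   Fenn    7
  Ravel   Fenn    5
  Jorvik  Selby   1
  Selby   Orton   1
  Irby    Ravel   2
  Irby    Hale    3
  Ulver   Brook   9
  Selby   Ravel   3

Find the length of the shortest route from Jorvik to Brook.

Candidate routes:
Jorvik–Selby–Ravel–Irby–Ulver–Brook: 1+3+2+7+9 = 22
Jorvik–Selby–Hale–Irby–Ulver–Brook: 1+8+3+7+9 = 28
The minimum is 22 mi via Jorvik–Selby–Ravel–Irby–Ulver–Brook.

22 mi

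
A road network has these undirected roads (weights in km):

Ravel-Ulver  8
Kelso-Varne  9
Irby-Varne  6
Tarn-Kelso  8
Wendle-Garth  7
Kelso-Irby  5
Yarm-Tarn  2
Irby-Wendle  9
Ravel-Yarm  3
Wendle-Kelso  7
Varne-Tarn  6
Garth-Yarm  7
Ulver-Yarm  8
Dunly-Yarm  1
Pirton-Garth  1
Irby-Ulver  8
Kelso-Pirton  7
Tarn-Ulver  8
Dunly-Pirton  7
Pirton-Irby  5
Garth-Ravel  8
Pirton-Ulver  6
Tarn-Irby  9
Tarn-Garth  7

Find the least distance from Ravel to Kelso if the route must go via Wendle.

Best Ravel to Wendle: Ravel–Garth–Wendle costing 15
Best Wendle to Kelso: Wendle–Kelso costing 7
Total via Wendle: 15 + 7 = 22 km.

22 km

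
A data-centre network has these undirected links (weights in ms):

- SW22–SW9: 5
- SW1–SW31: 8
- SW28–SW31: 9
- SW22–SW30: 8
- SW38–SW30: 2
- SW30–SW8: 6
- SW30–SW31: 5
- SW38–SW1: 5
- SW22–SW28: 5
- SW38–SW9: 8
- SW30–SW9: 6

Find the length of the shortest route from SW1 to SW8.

13 ms

Running Dijkstra from SW1:
SW1: 0
SW38: 5  (via SW1)
SW30: 7  (via SW38)
SW31: 8  (via SW1)
SW9: 13  (via SW38)
SW8: 13  (via SW30)
Shortest route: SW1–SW38–SW30–SW8 = 13 ms.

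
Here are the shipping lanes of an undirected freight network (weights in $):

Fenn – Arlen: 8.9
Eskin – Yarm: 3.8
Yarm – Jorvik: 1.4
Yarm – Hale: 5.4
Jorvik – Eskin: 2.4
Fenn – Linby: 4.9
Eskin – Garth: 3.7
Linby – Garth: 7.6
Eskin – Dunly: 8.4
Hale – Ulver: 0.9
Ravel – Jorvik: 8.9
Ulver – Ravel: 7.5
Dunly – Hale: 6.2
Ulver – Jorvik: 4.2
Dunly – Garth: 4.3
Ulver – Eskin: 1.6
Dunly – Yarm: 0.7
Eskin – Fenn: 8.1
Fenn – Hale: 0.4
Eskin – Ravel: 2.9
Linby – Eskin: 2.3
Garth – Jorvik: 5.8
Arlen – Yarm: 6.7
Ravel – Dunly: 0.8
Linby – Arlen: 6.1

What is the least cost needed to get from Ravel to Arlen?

$8.2

Running Dijkstra from Ravel:
Ravel: 0
Dunly: 0.8  (via Ravel)
Yarm: 1.5  (via Dunly)
Jorvik: 2.9  (via Yarm)
Eskin: 2.9  (via Ravel)
Ulver: 4.5  (via Eskin)
Garth: 5.1  (via Dunly)
Linby: 5.2  (via Eskin)
Hale: 5.4  (via Ulver)
Fenn: 5.8  (via Hale)
Arlen: 8.2  (via Yarm)
Shortest route: Ravel → Dunly → Yarm → Arlen = $8.2.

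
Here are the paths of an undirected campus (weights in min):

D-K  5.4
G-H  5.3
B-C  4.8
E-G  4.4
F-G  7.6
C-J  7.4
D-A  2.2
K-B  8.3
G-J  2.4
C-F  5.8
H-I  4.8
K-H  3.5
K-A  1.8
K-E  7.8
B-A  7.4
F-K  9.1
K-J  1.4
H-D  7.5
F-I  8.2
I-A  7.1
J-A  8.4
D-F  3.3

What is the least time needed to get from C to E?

14.2 min

Candidate routes:
C–J–K–E: 7.4+1.4+7.8 = 16.6
C–J–G–E: 7.4+2.4+4.4 = 14.2
Cheapest is C–J–G–E at 14.2 min.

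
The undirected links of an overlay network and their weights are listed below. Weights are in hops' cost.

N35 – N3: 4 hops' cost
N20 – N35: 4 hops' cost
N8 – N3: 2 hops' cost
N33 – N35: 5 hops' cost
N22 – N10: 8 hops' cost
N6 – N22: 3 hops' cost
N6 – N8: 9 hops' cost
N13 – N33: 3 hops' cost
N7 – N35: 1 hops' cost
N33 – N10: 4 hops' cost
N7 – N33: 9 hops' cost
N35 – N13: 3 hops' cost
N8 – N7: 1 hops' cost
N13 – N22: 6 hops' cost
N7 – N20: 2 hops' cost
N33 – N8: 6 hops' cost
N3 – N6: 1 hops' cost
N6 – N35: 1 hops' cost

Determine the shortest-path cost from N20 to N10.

12 hops' cost

Settle nodes by increasing distance from N20:
N20: 0
N7: 2  (via N20)
N35: 3  (via N7)
N8: 3  (via N7)
N6: 4  (via N35)
N3: 5  (via N8)
N13: 6  (via N35)
N22: 7  (via N6)
N33: 8  (via N35)
N10: 12  (via N33)
Shortest route: N20–N7–N35–N33–N10 = 12 hops' cost.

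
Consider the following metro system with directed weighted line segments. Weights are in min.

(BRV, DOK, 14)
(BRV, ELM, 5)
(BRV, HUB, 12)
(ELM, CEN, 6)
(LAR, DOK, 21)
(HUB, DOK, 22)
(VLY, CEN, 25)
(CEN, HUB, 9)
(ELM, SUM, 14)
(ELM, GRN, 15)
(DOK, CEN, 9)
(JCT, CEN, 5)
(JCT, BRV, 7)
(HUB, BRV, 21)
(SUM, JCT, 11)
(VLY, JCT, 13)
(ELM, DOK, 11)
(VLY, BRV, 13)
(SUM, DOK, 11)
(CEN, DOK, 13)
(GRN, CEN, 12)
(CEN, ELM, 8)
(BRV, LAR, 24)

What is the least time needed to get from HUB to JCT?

Shortest distances from HUB:
HUB: 0
BRV: 21  (via HUB)
DOK: 22  (via HUB)
ELM: 26  (via BRV)
CEN: 31  (via DOK)
SUM: 40  (via ELM)
GRN: 41  (via ELM)
LAR: 45  (via BRV)
JCT: 51  (via SUM)
Shortest route: HUB–BRV–ELM–SUM–JCT = 51 min.

51 min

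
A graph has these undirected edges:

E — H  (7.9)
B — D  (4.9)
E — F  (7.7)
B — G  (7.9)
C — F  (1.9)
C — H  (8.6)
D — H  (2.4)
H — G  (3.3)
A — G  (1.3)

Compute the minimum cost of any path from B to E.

15.2

Compare a few routes:
B → G → H → E: 7.9+3.3+7.9 = 19.1
B → D → H → E: 4.9+2.4+7.9 = 15.2
The minimum is 15.2 via B → D → H → E.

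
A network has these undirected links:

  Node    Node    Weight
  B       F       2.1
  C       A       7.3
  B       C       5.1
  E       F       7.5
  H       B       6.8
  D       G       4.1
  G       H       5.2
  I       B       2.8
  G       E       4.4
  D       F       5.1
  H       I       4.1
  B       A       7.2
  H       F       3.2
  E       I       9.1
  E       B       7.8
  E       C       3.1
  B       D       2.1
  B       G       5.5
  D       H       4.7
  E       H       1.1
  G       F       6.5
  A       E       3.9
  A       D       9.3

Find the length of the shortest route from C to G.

7.5

Candidate routes:
C - E - H - G: 3.1+1.1+5.2 = 9.4
C - B - G: 5.1+5.5 = 10.6
C - E - G: 3.1+4.4 = 7.5
C - B - D - G: 5.1+2.1+4.1 = 11.3
Cheapest is C - E - G at 7.5.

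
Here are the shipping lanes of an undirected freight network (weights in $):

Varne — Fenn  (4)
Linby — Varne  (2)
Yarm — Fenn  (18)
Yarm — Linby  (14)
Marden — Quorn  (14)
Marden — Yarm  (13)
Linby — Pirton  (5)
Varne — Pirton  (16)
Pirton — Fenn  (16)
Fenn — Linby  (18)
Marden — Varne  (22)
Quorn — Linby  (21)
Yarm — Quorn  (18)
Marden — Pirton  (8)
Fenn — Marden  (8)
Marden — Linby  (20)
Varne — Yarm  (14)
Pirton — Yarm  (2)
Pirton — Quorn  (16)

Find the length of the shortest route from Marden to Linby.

Settle nodes by increasing distance from Marden:
Marden: 0
Fenn: 8  (via Marden)
Pirton: 8  (via Marden)
Yarm: 10  (via Pirton)
Varne: 12  (via Fenn)
Linby: 13  (via Pirton)
Shortest route: Marden → Pirton → Linby = $13.

$13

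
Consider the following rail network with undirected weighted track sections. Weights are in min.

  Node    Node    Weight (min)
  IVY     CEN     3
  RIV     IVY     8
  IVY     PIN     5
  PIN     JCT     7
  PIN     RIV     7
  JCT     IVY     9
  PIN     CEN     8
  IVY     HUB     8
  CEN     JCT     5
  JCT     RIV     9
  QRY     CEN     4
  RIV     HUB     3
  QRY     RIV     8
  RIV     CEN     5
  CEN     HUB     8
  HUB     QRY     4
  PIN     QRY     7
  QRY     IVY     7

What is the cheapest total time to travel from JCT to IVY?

Shortest distances from JCT:
JCT: 0
CEN: 5  (via JCT)
PIN: 7  (via JCT)
IVY: 8  (via CEN)
Shortest route: JCT → CEN → IVY = 8 min.

8 min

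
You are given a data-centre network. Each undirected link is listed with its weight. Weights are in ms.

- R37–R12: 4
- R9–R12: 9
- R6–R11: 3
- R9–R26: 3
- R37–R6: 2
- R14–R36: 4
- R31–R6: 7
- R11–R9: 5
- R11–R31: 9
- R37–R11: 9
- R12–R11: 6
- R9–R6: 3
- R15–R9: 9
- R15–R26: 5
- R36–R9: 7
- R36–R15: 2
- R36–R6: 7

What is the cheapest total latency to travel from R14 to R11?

Enumerating some paths:
R14–R36–R15–R26–R9–R11: 4+2+5+3+5 = 19
R14–R36–R6–R11: 4+7+3 = 14
R14–R36–R9–R6–R11: 4+7+3+3 = 17
R14–R36–R9–R11: 4+7+5 = 16
The minimum is 14 ms via R14–R36–R6–R11.

14 ms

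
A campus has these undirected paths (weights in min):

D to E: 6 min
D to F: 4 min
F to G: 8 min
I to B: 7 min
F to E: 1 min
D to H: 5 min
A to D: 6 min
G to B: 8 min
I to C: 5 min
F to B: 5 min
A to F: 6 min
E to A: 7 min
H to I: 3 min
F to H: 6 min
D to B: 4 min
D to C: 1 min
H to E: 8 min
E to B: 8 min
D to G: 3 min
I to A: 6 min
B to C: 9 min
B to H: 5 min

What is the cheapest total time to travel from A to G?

Settle nodes by increasing distance from A:
A: 0
D: 6  (via A)
F: 6  (via A)
I: 6  (via A)
C: 7  (via D)
E: 7  (via A)
G: 9  (via D)
Shortest route: A–D–G = 9 min.

9 min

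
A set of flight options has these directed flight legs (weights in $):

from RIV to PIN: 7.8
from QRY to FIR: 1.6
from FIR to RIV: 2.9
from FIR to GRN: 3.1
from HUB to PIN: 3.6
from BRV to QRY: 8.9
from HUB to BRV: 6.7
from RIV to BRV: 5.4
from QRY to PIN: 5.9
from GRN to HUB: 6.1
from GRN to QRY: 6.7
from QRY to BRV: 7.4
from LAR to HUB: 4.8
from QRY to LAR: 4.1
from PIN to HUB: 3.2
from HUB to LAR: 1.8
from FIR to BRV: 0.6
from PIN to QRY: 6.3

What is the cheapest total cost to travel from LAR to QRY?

Shortest distances from LAR:
LAR: 0
HUB: 4.8  (via LAR)
PIN: 8.4  (via HUB)
BRV: 11.5  (via HUB)
QRY: 14.7  (via PIN)
Shortest route: LAR → HUB → PIN → QRY = $14.7.

$14.7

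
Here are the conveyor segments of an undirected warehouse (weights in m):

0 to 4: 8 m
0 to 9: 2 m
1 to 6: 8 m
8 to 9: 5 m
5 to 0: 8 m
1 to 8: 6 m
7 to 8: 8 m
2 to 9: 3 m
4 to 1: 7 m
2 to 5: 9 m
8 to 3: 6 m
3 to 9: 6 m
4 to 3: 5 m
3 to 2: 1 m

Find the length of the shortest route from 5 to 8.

Enumerating some paths:
5 - 2 - 3 - 8: 9+1+6 = 16
5 - 0 - 9 - 8: 8+2+5 = 15
The minimum is 15 m via 5 - 0 - 9 - 8.

15 m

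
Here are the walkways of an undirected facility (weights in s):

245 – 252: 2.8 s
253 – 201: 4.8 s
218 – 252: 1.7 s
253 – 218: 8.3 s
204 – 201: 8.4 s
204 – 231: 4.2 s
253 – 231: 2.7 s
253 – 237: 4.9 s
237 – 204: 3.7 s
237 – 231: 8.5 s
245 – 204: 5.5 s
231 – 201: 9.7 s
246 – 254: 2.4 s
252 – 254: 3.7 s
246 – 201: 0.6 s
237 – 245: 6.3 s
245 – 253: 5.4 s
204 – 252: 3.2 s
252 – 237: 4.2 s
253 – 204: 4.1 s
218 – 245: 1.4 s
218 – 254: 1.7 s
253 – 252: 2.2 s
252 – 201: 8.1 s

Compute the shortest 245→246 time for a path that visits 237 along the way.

Best 245 to 237: 245 → 237 costing 6.3
Best 237 to 246: 237 → 252 → 218 → 254 → 246 costing 10
Total via 237: 6.3 + 10 = 16.3 s.

16.3 s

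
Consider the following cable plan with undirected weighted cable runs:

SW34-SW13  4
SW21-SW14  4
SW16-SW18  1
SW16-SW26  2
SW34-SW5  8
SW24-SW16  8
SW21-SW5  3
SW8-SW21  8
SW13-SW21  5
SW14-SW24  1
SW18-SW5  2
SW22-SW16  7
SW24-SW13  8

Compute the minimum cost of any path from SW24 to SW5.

8

Enumerating some paths:
SW24 → SW16 → SW18 → SW5: 8+1+2 = 11
SW24 → SW13 → SW21 → SW5: 8+5+3 = 16
SW24 → SW14 → SW21 → SW5: 1+4+3 = 8
Cheapest is SW24 → SW14 → SW21 → SW5 at 8.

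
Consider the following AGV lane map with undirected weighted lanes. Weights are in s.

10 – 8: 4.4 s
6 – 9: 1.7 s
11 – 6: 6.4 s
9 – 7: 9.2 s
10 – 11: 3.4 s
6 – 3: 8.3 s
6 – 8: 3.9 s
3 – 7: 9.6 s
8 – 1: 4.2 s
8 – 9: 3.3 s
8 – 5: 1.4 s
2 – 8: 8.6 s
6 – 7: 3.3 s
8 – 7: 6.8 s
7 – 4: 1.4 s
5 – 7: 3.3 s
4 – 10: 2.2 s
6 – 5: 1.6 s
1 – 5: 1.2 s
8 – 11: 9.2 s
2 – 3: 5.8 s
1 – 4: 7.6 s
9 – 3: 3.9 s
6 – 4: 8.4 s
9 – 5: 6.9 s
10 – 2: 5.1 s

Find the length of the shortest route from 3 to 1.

Enumerating some paths:
3–9–6–5–1: 3.9+1.7+1.6+1.2 = 8.4
3–9–8–5–1: 3.9+3.3+1.4+1.2 = 9.8
3–6–5–1: 8.3+1.6+1.2 = 11.1
The minimum is 8.4 s via 3–9–6–5–1.

8.4 s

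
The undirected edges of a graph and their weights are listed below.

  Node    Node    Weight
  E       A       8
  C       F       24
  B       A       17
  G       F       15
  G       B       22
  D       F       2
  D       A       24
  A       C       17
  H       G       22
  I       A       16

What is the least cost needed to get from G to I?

Compare a few routes:
G - F - D - A - I: 15+2+24+16 = 57
G - B - A - I: 22+17+16 = 55
The minimum is 55 via G - B - A - I.

55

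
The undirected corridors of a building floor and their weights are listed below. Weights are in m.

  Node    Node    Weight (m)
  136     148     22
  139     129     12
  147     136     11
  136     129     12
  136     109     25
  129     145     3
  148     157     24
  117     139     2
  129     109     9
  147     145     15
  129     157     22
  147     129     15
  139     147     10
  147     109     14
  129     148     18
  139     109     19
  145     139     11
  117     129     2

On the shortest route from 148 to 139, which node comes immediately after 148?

Enumerating some paths:
148–129–117–139: 18+2+2 = 22
148–136–129–117–139: 22+12+2+2 = 38
148–129–145–139: 18+3+11 = 32
148–129–139: 18+12 = 30
The minimum is 22 m via 148–129–117–139.
So from 148 the first move is to 129.

129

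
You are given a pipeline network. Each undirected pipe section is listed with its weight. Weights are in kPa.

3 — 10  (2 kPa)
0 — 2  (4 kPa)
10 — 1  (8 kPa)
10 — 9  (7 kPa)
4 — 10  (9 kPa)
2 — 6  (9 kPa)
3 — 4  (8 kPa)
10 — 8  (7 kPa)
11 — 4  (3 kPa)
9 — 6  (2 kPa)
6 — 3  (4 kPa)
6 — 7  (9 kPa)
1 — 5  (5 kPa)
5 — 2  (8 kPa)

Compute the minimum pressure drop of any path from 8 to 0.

26 kPa

Shortest distances from 8:
8: 0
10: 7  (via 8)
3: 9  (via 10)
6: 13  (via 3)
9: 14  (via 10)
1: 15  (via 10)
4: 16  (via 10)
11: 19  (via 4)
5: 20  (via 1)
2: 22  (via 6)
7: 22  (via 6)
0: 26  (via 2)
Shortest route: 8–10–3–6–2–0 = 26 kPa.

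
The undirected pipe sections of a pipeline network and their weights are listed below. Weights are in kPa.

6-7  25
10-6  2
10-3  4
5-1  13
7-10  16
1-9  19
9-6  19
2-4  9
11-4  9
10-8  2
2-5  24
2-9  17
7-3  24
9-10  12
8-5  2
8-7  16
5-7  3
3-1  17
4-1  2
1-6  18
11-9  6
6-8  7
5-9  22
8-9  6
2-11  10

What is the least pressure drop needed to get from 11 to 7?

Running Dijkstra from 11:
11: 0
9: 6  (via 11)
4: 9  (via 11)
2: 10  (via 11)
1: 11  (via 4)
8: 12  (via 9)
5: 14  (via 8)
10: 14  (via 8)
6: 16  (via 10)
7: 17  (via 5)
Shortest route: 11 → 9 → 8 → 5 → 7 = 17 kPa.

17 kPa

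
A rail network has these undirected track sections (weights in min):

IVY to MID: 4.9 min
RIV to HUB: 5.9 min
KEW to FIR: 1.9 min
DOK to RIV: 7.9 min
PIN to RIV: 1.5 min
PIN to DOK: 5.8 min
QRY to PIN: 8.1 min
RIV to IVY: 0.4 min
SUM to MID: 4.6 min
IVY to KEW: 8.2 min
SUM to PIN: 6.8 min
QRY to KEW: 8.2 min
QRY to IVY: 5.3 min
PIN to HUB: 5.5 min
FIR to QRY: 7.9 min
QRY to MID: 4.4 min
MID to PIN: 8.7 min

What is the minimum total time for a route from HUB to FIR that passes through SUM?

29.2 min

Best HUB to SUM: HUB–PIN–SUM costing 12.3
Shortest SUM→FIR: SUM–MID–QRY–FIR = 16.9
Total via SUM: 12.3 + 16.9 = 29.2 min.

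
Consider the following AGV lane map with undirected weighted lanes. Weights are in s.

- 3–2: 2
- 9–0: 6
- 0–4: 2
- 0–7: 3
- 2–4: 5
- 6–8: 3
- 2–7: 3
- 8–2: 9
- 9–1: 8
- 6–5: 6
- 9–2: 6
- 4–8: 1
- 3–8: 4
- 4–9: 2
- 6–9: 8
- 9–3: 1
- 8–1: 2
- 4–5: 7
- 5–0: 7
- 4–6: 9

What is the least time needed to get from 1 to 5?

Shortest distances from 1:
1: 0
8: 2  (via 1)
4: 3  (via 8)
0: 5  (via 4)
6: 5  (via 8)
9: 5  (via 4)
3: 6  (via 8)
2: 8  (via 4)
7: 8  (via 0)
5: 10  (via 4)
Shortest route: 1 → 8 → 4 → 5 = 10 s.

10 s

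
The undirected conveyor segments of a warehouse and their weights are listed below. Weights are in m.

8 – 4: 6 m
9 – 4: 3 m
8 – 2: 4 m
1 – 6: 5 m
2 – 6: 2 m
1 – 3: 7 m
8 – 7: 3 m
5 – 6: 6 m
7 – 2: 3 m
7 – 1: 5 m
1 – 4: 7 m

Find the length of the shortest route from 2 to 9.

13 m

Running Dijkstra from 2:
2: 0
6: 2  (via 2)
7: 3  (via 2)
8: 4  (via 2)
1: 7  (via 6)
5: 8  (via 6)
4: 10  (via 8)
9: 13  (via 4)
Shortest route: 2–8–4–9 = 13 m.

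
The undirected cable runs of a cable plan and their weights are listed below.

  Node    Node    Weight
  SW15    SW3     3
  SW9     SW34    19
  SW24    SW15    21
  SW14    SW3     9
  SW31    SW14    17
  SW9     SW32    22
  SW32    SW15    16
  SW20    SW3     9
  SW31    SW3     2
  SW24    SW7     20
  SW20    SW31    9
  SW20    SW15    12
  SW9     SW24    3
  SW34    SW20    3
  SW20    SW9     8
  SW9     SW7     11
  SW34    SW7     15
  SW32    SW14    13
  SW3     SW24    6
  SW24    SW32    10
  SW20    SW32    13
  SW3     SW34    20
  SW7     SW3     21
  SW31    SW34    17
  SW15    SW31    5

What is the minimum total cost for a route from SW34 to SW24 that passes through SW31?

20

Shortest SW34→SW31: SW34 → SW20 → SW31 = 12
Shortest SW31→SW24: SW31 → SW3 → SW24 = 8
Total via SW31: 12 + 8 = 20.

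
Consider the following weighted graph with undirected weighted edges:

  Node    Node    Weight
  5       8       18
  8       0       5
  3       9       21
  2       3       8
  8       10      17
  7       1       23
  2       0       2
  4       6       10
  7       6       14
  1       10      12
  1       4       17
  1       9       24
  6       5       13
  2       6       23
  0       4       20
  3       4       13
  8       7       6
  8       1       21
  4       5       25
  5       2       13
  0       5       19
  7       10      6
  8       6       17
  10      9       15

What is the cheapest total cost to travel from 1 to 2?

Candidate routes:
1 → 8 → 0 → 2: 21+5+2 = 28
1 → 10 → 8 → 0 → 2: 12+17+5+2 = 36
1 → 10 → 7 → 8 → 0 → 2: 12+6+6+5+2 = 31
1 → 7 → 8 → 0 → 2: 23+6+5+2 = 36
Cheapest is 1 → 8 → 0 → 2 at 28.

28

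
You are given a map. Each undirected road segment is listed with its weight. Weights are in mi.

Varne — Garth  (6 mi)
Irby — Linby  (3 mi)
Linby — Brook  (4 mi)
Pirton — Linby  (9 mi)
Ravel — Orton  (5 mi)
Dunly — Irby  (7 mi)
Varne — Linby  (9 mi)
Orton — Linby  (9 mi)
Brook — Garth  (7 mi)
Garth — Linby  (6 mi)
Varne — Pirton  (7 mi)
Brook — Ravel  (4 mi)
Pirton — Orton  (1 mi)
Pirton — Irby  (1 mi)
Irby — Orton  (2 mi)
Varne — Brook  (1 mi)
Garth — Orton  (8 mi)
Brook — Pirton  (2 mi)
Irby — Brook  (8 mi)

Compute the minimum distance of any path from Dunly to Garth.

16 mi

Candidate routes:
Dunly → Irby → Linby → Garth: 7+3+6 = 16
Dunly → Irby → Pirton → Orton → Garth: 7+1+1+8 = 17
The minimum is 16 mi via Dunly → Irby → Linby → Garth.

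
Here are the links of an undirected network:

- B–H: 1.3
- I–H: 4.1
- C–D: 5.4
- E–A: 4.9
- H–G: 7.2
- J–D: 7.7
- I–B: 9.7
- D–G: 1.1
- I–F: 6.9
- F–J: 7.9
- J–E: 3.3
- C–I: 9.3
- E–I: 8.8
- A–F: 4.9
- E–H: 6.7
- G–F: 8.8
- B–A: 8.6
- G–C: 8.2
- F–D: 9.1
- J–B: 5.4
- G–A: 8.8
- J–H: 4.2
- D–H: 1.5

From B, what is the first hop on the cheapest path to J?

Candidate routes:
B–H–D–J: 1.3+1.5+7.7 = 10.5
B–H–J: 1.3+4.2 = 5.5
B–J: 5.4 = 5.4
The minimum is 5.4 via B–J.
So from B the first move is to J.

J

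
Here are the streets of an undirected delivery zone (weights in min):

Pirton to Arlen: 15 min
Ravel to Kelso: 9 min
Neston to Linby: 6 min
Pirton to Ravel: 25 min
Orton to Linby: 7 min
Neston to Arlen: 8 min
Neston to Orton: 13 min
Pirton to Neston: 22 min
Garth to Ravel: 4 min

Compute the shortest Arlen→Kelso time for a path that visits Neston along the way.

64 min

Shortest Arlen→Neston: Arlen–Neston = 8
Shortest Neston→Kelso: Neston–Pirton–Ravel–Kelso = 56
Total via Neston: 8 + 56 = 64 min.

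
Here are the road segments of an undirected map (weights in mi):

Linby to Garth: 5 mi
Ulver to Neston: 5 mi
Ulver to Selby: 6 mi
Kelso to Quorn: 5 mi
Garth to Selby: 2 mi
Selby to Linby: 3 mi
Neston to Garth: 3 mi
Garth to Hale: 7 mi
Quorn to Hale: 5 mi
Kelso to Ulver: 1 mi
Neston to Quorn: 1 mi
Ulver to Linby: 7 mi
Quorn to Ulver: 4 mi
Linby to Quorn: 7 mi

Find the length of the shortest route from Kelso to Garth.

Candidate routes:
Kelso → Ulver → Linby → Garth: 1+7+5 = 13
Kelso → Ulver → Linby → Selby → Garth: 1+7+3+2 = 13
Kelso → Ulver → Neston → Garth: 1+5+3 = 9
The minimum is 9 mi via Kelso → Ulver → Neston → Garth.

9 mi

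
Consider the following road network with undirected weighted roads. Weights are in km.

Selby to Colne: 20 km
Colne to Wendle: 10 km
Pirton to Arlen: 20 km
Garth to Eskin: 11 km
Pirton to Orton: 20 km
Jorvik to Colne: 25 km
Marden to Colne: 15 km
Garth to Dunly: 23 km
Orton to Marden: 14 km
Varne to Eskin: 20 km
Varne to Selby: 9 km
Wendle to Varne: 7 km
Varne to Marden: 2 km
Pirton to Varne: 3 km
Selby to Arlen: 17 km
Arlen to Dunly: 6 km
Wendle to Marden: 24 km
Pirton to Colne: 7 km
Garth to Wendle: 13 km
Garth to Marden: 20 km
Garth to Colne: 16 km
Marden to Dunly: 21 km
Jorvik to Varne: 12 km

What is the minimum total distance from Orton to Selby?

Candidate routes:
Orton - Pirton - Varne - Selby: 20+3+9 = 32
Orton - Marden - Varne - Selby: 14+2+9 = 25
Cheapest is Orton - Marden - Varne - Selby at 25 km.

25 km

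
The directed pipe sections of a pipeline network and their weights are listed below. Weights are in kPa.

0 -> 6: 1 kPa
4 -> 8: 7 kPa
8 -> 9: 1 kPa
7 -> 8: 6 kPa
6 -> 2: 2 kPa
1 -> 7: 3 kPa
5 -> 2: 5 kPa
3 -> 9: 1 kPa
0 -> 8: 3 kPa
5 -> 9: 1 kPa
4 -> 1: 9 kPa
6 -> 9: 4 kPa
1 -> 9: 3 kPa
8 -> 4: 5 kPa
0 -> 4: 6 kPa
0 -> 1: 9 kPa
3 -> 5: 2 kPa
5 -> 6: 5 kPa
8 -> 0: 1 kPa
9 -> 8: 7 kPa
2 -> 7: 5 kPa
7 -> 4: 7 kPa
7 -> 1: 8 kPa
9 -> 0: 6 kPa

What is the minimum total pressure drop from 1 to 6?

10 kPa

Running Dijkstra from 1:
1: 0
7: 3  (via 1)
9: 3  (via 1)
0: 9  (via 9)
8: 9  (via 7)
4: 10  (via 7)
6: 10  (via 0)
Shortest route: 1 → 9 → 0 → 6 = 10 kPa.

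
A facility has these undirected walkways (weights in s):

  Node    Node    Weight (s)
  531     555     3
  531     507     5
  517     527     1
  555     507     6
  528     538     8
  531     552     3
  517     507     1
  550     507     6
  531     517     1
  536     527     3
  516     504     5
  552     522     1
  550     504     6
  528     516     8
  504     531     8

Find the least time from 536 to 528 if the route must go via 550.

Best 536 to 550: 536 → 527 → 517 → 507 → 550 costing 11
Best 550 to 528: 550 → 504 → 516 → 528 costing 19
Total via 550: 11 + 19 = 30 s.

30 s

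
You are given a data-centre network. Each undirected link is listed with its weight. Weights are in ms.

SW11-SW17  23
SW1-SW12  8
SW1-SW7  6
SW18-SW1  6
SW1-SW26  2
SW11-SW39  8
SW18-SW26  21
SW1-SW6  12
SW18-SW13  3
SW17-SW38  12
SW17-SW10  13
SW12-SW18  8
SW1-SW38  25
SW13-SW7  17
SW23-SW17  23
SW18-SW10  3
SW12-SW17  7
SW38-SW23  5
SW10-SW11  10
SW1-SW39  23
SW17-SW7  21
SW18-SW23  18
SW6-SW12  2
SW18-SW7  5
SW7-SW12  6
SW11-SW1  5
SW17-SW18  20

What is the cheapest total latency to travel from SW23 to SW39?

Settle nodes by increasing distance from SW23:
SW23: 0
SW38: 5  (via SW23)
SW17: 17  (via SW38)
SW18: 18  (via SW23)
SW10: 21  (via SW18)
SW13: 21  (via SW18)
SW7: 23  (via SW18)
SW1: 24  (via SW18)
SW12: 24  (via SW17)
SW6: 26  (via SW12)
SW26: 26  (via SW1)
SW11: 29  (via SW1)
SW39: 37  (via SW11)
Shortest route: SW23–SW18–SW1–SW11–SW39 = 37 ms.

37 ms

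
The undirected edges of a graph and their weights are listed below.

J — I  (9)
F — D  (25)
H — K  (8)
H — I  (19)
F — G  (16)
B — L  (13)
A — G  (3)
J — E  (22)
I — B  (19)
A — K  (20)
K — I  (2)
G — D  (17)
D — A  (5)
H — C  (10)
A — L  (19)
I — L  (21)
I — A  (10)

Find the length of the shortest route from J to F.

38

Shortest distances from J:
J: 0
I: 9  (via J)
K: 11  (via I)
A: 19  (via I)
H: 19  (via K)
E: 22  (via J)
G: 22  (via A)
D: 24  (via A)
B: 28  (via I)
C: 29  (via H)
L: 30  (via I)
F: 38  (via G)
Shortest route: J–I–A–G–F = 38.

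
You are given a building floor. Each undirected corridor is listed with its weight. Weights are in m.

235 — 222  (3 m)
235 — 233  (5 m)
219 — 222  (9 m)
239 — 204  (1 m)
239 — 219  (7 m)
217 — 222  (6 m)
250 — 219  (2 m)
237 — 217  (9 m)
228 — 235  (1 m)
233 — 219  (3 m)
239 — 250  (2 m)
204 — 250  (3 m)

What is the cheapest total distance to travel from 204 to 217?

20 m

Compare a few routes:
204 → 239 → 219 → 222 → 217: 1+7+9+6 = 23
204 → 239 → 250 → 219 → 233 → 235 → 222 → 217: 1+2+2+3+5+3+6 = 22
204 → 250 → 219 → 233 → 235 → 222 → 217: 3+2+3+5+3+6 = 22
204 → 250 → 219 → 222 → 217: 3+2+9+6 = 20
Cheapest is 204 → 250 → 219 → 222 → 217 at 20 m.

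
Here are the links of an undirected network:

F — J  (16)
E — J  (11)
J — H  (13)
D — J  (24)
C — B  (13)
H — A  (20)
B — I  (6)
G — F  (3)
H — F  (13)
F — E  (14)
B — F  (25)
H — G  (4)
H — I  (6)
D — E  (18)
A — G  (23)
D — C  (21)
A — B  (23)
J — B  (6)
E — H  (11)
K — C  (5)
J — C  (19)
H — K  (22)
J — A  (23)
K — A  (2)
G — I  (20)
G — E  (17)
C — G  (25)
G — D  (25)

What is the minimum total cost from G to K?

Settle nodes by increasing distance from G:
G: 0
F: 3  (via G)
H: 4  (via G)
I: 10  (via H)
E: 15  (via H)
B: 16  (via I)
J: 17  (via H)
A: 23  (via G)
C: 25  (via G)
D: 25  (via G)
K: 25  (via A)
Shortest route: G → A → K = 25.

25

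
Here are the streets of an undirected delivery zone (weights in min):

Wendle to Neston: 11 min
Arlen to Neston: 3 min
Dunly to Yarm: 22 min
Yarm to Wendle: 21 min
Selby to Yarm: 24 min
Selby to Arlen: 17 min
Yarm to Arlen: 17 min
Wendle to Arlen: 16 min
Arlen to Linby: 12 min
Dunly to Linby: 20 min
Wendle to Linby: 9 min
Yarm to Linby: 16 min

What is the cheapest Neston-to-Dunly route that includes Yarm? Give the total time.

Best Neston to Yarm: Neston → Arlen → Yarm costing 20
Shortest Yarm→Dunly: Yarm → Dunly = 22
Total via Yarm: 20 + 22 = 42 min.

42 min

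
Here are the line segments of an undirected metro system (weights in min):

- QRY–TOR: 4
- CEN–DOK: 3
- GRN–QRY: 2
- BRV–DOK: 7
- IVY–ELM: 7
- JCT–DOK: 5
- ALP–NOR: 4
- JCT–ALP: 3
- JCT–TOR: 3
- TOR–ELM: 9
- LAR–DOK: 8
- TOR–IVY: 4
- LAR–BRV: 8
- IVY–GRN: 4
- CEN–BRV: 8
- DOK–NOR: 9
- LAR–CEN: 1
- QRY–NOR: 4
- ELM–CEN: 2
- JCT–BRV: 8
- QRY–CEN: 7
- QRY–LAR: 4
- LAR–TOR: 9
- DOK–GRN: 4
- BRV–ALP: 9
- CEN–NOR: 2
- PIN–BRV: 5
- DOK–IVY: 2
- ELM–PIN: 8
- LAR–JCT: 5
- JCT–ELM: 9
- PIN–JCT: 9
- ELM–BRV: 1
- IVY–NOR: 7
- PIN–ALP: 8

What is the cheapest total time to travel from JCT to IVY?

7 min

Running Dijkstra from JCT:
JCT: 0
TOR: 3  (via JCT)
ALP: 3  (via JCT)
DOK: 5  (via JCT)
LAR: 5  (via JCT)
CEN: 6  (via LAR)
IVY: 7  (via TOR)
Shortest route: JCT–TOR–IVY = 7 min.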